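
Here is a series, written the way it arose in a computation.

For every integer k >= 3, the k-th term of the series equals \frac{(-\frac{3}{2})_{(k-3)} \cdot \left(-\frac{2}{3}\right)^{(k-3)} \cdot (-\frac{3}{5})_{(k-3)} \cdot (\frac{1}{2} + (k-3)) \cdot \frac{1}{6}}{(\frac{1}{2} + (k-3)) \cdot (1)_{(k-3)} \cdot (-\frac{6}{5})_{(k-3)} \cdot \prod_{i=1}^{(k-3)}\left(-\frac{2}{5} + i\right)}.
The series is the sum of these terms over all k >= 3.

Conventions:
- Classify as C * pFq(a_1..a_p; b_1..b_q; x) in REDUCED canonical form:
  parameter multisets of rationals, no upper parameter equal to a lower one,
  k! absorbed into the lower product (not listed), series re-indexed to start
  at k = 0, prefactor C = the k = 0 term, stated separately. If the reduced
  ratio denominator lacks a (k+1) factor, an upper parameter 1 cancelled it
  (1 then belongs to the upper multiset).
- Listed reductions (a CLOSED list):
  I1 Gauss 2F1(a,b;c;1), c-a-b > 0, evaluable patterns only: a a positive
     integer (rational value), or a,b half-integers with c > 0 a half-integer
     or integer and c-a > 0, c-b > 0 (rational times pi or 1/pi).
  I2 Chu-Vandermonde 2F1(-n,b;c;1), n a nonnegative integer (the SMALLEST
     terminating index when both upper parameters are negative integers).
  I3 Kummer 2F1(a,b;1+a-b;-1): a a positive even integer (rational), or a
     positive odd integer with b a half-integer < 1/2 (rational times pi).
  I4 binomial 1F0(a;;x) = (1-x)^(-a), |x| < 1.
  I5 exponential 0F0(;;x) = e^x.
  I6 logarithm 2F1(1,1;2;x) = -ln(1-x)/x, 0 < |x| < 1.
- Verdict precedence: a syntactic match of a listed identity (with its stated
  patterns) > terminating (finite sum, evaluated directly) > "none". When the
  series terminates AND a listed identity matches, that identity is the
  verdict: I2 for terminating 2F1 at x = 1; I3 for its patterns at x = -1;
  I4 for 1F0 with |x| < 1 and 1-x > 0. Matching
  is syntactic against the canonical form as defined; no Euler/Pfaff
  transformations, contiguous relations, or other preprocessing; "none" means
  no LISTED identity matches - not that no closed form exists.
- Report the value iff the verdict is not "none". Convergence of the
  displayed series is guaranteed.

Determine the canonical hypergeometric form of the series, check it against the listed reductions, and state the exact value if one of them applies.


With C = \frac{1}{6}: the canonical form is 2F2(-\frac{3}{2}, -\frac{3}{5}; -\frac{6}{5}, \frac{3}{5}; -\frac{2}{3}). Verdict: no listed reduction: x = -\frac{2}{3} and upper {-\frac{3}{2}, -\frac{3}{5}} fail every I1-I6 pattern.

First insight: x = -\frac{2}{3} and the lower running product (C = 1/6, x = -2/3) is a rising factorial.
Term ratio: r(k) = -\frac{2}{3} * (k-\frac{3}{2}) (k-\frac{3}{5}) / [(k-\frac{6}{5}) (k+\frac{3}{5}) (k+1)] - poly over poly, x = -\frac{2}{3} from leading terms; C = \frac{1}{6} at k = 0.


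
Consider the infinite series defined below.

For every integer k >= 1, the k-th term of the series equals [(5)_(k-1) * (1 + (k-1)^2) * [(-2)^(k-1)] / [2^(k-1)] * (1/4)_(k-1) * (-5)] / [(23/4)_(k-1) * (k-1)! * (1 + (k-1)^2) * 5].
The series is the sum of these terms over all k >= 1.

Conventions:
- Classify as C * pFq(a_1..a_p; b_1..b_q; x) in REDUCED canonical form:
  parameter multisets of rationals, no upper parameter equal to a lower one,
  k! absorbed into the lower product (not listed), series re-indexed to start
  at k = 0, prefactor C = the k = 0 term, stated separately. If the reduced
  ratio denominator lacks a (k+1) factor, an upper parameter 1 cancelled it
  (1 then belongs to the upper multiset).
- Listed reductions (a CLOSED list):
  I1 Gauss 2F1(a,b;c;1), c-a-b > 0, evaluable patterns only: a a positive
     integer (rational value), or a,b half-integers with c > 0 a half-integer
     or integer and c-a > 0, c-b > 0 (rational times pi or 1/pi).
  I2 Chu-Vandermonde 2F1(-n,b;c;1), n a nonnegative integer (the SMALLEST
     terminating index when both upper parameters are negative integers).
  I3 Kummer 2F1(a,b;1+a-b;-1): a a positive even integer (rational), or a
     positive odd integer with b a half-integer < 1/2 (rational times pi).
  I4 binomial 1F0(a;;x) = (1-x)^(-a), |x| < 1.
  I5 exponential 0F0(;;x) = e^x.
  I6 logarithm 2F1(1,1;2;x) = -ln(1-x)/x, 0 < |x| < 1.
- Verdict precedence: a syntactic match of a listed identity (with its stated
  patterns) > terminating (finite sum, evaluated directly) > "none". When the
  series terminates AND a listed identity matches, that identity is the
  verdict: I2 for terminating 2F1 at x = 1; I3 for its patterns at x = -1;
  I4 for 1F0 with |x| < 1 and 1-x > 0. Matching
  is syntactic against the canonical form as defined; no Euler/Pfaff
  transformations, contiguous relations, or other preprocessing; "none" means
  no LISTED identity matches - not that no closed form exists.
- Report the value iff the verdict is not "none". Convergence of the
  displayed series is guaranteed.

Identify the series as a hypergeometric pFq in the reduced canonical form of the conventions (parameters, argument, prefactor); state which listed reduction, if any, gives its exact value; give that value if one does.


x = -1 here; the reduced form reads 2F1, upper {1/4, 5}, lower {23/4}, C = -1. Verdict: no listed reduction: x = -1 and upper {1/4, 5} fail every I1-I6 pattern.

Key observation: t_0 = -1 here, and k^2 + 1 divides numerator and denominator alike; C = -1, x = -1 after cancelling.
Ratio: r(k) = (-1) * (k+1/4) (k+5) / [(k+23/4) (k+1)] - rational in k, leading ratio (-1); with t_0 = -1, classification follows.


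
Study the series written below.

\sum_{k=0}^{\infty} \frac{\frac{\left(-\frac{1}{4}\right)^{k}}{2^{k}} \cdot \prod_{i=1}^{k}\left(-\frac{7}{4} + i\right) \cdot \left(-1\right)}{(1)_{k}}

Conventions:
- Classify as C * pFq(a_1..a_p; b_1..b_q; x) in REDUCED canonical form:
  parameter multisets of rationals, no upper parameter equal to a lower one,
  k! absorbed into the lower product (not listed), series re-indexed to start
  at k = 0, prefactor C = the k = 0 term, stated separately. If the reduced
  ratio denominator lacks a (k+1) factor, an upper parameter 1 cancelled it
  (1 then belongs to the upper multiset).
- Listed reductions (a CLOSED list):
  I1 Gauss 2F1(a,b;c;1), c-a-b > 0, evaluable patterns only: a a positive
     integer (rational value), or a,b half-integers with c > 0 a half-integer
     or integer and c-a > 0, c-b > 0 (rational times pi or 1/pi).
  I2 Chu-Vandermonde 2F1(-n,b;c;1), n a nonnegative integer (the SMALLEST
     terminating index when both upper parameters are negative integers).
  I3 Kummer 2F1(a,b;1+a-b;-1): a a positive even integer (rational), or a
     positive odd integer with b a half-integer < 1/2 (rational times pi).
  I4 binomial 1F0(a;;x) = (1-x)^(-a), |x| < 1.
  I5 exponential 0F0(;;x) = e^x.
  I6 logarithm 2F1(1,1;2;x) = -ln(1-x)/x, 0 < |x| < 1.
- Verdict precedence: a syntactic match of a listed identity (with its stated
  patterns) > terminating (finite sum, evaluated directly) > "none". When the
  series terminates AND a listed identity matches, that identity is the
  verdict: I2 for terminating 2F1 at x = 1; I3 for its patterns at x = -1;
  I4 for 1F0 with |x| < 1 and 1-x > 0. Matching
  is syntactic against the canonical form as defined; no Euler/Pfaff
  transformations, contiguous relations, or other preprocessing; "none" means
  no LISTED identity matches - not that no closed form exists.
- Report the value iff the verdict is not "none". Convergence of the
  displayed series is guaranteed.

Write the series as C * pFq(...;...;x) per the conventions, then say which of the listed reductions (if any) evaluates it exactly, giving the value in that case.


This is -1 * 1F0(-\frac{3}{4}; -; -\frac{1}{8}) in reduced canonical form. Verdict at x = -\frac{1}{8}: the binomial series (I4) matches (the 1F0 binomial series: exponent 3/4, x = -\frac{1}{8}). Its exact value is \left(-1\right) \cdot \left(\frac{9}{8}\right)^{\frac{3}{4}}.

Key observation: t_0 = -1 here, and the two k-th powers (C = -1, x = -1/8) combine into one argument.
Consecutive-term ratio: r(k) = -\frac{1}{8} * (k-\frac{3}{4}) / [(k+1)] - poly over poly, x = -\frac{1}{8} from leading terms; C = -1 at k = 0.


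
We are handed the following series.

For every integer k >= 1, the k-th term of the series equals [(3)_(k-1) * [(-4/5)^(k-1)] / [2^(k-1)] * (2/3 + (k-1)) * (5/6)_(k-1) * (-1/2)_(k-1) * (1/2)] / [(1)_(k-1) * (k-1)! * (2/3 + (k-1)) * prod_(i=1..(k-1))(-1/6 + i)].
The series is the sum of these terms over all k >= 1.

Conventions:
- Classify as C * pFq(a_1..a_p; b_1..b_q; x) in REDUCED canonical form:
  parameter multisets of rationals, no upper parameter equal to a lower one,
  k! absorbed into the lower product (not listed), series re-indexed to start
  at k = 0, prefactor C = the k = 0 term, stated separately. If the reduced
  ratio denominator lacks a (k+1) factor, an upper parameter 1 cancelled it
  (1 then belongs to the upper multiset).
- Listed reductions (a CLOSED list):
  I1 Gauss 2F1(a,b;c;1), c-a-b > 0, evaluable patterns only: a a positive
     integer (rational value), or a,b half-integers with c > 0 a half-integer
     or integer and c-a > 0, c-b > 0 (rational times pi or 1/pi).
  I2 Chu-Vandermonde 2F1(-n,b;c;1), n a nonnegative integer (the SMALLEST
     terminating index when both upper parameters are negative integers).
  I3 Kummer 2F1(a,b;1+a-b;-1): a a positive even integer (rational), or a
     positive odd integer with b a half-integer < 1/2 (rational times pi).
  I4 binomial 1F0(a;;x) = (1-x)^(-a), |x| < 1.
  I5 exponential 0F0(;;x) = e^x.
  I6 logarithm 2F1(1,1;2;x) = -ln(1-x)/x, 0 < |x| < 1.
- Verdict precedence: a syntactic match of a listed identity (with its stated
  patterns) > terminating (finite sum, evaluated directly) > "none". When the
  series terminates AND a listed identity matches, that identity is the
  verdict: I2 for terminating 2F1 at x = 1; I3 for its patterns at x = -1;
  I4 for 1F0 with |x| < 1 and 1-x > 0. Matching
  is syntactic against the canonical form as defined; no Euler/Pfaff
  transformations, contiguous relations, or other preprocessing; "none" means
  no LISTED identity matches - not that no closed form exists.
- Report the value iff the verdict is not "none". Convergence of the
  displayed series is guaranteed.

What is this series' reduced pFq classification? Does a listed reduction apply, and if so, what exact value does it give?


At argument -2/5: a 2F1 with upper {-1/2, 3}, lower {1}, scaled by C = 1/2. Verdict: none. Every listed pattern misses the 2F1 form at -2/5, upper {-1/2, 3}.

The tell: x = (-2/5) and the lower running product (prefactor 1/2) is a rising factorial.
Ratio: r(k) = (-2/5) * (k-1/2) (k+3) / [(k+1) (k+1)] - rational in k, leading ratio (-2/5); with t_0 = 1/2, classification follows.


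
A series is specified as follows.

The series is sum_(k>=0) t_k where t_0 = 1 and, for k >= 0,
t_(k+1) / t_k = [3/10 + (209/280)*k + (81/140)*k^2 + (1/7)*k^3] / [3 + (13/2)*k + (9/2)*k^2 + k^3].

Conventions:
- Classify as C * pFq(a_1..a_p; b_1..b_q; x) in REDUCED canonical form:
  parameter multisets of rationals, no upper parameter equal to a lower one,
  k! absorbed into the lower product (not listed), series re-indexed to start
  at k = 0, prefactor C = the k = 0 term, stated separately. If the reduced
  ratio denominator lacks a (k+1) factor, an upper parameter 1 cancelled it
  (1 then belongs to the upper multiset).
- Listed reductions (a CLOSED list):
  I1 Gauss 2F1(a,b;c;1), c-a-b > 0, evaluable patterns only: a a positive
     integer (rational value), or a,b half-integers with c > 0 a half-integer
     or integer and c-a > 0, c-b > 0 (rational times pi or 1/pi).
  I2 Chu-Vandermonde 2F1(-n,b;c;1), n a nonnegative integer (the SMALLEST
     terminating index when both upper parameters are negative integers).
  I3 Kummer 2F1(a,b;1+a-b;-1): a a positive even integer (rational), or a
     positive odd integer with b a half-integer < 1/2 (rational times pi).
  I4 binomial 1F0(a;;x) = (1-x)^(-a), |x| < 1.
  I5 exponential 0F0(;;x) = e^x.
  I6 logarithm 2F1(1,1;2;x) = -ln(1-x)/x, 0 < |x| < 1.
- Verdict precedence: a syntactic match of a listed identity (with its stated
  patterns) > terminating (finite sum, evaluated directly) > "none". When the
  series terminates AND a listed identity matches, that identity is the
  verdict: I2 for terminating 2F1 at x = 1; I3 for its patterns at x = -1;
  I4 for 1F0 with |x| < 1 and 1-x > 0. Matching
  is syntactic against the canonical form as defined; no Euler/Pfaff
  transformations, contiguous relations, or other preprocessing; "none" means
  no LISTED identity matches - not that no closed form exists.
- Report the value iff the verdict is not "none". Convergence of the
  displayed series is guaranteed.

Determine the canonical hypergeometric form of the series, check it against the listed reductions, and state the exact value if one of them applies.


This is 1 * 2F1(4/5, 7/4; 2; 1/7) in reduced canonical form. Verdict: no listed reduction: x = 1/7 and upper {4/5, 7/4} fail every I1-I6 pattern.

Key observation: t_0 being 1, the ratio is unreduced: k + 3/2 divides both sides (C = 1, x = 1/7).
Consecutive-term ratio: r(k) = (1/7) * (k+4/5) (k+7/4) / [(k+2) (k+1)] - rational; roots negated = parameters, x = (1/7), C = 1.


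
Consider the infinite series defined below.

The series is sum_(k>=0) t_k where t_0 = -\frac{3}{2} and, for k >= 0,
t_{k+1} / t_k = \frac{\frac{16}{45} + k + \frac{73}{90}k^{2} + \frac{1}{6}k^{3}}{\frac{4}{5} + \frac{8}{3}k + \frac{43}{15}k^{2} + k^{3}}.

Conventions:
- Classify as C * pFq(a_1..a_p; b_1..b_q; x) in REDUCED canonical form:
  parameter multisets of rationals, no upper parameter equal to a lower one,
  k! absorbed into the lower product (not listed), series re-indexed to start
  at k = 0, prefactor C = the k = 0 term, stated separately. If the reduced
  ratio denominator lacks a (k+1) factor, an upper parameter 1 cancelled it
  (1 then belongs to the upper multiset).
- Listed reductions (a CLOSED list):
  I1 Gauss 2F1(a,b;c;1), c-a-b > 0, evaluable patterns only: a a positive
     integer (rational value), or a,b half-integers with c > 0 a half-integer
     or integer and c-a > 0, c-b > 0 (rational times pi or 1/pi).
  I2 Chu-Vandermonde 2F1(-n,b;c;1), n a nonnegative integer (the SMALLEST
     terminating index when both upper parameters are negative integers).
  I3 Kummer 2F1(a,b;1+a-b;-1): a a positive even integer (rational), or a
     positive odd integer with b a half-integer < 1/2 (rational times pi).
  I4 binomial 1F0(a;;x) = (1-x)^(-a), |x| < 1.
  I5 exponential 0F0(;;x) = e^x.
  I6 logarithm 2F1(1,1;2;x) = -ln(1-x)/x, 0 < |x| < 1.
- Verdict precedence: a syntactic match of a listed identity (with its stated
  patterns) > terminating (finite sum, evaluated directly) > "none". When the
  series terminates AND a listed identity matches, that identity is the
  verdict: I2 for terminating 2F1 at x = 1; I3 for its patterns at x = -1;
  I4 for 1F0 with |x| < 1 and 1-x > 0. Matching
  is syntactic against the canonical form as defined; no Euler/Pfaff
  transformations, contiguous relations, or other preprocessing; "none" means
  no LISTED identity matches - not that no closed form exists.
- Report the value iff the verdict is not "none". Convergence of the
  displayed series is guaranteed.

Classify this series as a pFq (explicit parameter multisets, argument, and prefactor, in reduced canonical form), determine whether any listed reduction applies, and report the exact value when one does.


Reduced: x = \frac{1}{6}, 2F1, upper = {1, \frac{16}{5}}, lower = {\frac{6}{5}}, C = -\frac{3}{2}. Verdict: none. No listed pattern accepts 2F1(1, \frac{16}{5}; \frac{6}{5}; \frac{1}{6}).

First insight: t_0 being -\frac{3}{2}, the expanded ratio factors over Q; prefactor -3/2, roots give parameters.
Consecutive-term ratio: r(k) = \frac{1}{6} * (k+1) (k+\frac{16}{5}) / [(k+\frac{6}{5}) (k+1)] - rational; roots negated = parameters, x = \frac{1}{6}, C = -\frac{3}{2}.


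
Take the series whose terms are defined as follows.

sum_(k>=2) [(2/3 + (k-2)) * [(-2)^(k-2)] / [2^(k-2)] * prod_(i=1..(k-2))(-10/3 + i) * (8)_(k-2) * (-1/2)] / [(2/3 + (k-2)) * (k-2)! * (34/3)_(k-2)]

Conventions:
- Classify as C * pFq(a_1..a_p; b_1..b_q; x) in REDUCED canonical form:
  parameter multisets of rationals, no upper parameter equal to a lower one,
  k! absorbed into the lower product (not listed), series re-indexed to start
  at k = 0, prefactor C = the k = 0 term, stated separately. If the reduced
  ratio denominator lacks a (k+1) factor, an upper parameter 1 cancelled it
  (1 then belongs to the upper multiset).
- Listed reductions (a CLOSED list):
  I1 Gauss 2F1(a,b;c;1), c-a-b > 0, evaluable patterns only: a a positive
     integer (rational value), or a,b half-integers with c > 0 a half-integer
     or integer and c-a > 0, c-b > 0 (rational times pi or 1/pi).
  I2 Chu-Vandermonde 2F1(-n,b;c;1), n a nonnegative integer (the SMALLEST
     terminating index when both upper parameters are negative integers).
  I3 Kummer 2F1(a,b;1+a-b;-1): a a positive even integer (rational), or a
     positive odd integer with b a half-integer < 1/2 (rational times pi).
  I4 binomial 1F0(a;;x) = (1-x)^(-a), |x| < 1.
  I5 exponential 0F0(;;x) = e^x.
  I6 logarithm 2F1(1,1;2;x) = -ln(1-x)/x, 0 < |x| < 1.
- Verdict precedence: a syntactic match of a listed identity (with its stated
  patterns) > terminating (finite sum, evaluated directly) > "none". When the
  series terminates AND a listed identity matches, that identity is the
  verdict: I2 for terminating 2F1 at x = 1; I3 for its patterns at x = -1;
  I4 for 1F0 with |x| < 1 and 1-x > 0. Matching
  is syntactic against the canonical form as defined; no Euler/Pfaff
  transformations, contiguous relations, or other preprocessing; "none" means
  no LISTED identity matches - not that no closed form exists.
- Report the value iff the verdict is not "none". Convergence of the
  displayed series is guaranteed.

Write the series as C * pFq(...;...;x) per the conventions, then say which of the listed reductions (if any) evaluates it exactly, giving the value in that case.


The series (x = -1) is 2F1: upper {-7/3, 8}, lower {34/3}, prefactor -1/2. Verdict: Kummer's theorem (I3) applies (x = -1; c = 34/3 equals 1+a-b for upper {-7/3, 8}: listed pattern). Exact value: -1705/972.

Key step: with t_0 = -1/2, the running product (prefactor -1/2) telescopes to a rising factorial.
Step ratio: r(k) = (-1) * (k-7/3) (k+8) / [(k+34/3) (k+1)] ; factor over Q: parameters, x = (-1), and C = -1/2.


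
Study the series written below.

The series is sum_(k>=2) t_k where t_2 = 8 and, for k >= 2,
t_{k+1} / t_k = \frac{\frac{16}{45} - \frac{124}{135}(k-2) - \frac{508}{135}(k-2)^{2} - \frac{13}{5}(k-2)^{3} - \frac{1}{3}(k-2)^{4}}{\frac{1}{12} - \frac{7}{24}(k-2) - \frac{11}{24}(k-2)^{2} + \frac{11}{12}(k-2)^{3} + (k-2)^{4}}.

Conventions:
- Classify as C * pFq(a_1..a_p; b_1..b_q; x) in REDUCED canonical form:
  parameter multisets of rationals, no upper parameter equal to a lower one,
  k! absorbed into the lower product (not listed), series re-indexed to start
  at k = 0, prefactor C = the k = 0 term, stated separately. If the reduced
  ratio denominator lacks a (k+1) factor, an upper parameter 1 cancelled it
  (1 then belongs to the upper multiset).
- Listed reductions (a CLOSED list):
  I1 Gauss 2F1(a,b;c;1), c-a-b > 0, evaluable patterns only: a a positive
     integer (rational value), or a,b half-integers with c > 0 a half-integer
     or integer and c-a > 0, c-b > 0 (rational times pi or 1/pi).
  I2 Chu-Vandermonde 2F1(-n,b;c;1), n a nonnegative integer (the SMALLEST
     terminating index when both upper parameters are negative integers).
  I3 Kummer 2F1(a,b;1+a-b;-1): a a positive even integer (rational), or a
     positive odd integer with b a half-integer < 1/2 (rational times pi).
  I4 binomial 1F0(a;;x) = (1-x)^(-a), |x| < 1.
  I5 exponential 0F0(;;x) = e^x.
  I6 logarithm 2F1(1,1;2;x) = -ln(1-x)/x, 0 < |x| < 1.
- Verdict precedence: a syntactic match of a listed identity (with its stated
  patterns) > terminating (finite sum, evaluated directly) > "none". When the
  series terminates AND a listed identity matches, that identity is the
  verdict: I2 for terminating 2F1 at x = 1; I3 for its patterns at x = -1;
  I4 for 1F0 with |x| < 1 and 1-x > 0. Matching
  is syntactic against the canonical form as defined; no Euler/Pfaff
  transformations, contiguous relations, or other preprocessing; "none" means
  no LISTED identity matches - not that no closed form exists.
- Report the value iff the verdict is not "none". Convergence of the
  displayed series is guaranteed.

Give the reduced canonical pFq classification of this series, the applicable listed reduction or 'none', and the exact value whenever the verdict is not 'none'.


With C = 8: the canonical form is 3F2(-\frac{1}{5}, \frac{4}{3}, 6; -\frac{1}{2}, -\frac{1}{4}; -\frac{1}{3}). Verdict: none. A 3F2 with upper {-\frac{1}{5}, \frac{4}{3}, 6} fits none of I1-I6 at x = -\frac{1}{3}; the sum runs forever.

Key step: t_0 = 8 here, and factor the ratio over Q (C = 8): negated roots = parameters.
Ratio: r(k) = -\frac{1}{3} * (k-\frac{1}{5}) (k+\frac{4}{3}) (k+6) / [(k-\frac{1}{2}) (k-\frac{1}{4}) (k+1)] - rational; roots negated = parameters, x = -\frac{1}{3}, C = 8.


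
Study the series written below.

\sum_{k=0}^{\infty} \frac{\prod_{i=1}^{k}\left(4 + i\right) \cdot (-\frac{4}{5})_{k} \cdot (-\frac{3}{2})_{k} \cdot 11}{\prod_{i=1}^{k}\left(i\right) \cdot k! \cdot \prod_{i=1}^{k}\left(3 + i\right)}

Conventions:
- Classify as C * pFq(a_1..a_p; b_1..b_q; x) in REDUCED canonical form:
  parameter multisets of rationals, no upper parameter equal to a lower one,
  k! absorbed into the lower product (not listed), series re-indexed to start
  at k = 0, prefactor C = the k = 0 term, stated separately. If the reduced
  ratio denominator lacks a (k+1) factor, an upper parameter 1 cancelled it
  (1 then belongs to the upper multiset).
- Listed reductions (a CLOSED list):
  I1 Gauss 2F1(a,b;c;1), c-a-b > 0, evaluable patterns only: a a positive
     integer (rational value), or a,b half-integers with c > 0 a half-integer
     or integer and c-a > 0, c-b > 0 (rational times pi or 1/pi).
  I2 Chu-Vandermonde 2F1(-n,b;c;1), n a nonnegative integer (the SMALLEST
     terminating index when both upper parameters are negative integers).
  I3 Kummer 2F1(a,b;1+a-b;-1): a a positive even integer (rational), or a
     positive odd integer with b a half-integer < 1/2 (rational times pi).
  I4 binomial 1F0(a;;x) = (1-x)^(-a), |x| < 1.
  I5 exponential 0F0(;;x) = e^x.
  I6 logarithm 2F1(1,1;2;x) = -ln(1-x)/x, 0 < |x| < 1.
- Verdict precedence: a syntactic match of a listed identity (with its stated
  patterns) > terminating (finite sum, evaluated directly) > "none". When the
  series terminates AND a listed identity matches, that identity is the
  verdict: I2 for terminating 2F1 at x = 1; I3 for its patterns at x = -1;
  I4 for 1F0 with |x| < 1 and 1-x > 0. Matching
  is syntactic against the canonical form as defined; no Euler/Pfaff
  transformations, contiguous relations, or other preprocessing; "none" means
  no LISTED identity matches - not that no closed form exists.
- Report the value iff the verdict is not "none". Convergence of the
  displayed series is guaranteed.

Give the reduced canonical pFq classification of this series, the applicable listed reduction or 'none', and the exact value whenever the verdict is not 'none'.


At argument 1: a 3F2 with upper {-\frac{3}{2}, -\frac{4}{5}, 5}, lower {1, 4}, scaled by C = 11. Verdict: none - this 3F2 at x = 1 matches no listed pattern, and upper {-\frac{3}{2}, -\frac{4}{5}, 5} holds no stopper.

Structural cue: with t_0 = 11, the lower running product (C = 11) is a rising factorial.
Ratio: r(k) = 1 * (k-\frac{3}{2}) (k-\frac{4}{5}) (k+5) / [(k+1) (k+4) (k+1)] ; factor over Q: parameters, x = 1, and C = 11.


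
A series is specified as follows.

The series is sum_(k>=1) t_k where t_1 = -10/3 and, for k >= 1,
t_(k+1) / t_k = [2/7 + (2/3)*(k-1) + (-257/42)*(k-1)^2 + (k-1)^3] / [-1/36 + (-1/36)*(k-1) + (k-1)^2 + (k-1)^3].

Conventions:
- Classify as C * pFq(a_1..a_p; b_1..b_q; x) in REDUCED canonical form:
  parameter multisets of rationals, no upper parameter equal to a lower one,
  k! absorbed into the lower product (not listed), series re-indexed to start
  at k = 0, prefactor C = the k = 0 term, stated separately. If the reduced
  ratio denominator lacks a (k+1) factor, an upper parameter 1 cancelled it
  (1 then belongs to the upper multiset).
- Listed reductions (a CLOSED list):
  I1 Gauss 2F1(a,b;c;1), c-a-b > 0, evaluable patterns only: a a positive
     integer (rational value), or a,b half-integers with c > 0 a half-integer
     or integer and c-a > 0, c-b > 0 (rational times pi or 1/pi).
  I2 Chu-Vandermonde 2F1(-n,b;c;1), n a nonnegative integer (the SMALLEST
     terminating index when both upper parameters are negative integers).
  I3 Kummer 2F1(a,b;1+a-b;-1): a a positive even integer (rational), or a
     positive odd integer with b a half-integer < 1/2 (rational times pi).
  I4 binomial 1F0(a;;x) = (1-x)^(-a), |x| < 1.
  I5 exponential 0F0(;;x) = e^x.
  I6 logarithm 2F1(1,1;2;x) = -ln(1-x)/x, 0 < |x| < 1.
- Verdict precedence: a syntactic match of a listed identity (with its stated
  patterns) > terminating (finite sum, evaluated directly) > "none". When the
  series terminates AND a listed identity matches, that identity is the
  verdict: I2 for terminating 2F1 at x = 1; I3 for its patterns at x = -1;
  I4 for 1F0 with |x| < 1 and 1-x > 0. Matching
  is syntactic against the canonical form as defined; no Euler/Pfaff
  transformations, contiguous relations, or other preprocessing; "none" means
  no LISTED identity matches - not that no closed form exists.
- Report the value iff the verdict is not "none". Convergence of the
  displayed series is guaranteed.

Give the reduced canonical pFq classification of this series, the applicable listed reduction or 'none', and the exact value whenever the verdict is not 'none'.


Prefactor -10/3, argument 1: 2F1 with upper {-6, -2/7} over lower {-1/6}. Verdict: Chu-Vandermonde (I2) matches (terminating 2F1 at x = 1 with n = 6, b = -2/7, c = -1/6). Sum: 203818557350/44022726363.

Key observation: from the first term -10/3: roots of the ratio polynomials (C = -10/3, x = 1) are the negated parameters.
Step ratio: r(k) = 1 * (k-6) (k-2/7) / [(k-1/6) (k+1)] - rational; roots negated = parameters, x = 1, C = -10/3.


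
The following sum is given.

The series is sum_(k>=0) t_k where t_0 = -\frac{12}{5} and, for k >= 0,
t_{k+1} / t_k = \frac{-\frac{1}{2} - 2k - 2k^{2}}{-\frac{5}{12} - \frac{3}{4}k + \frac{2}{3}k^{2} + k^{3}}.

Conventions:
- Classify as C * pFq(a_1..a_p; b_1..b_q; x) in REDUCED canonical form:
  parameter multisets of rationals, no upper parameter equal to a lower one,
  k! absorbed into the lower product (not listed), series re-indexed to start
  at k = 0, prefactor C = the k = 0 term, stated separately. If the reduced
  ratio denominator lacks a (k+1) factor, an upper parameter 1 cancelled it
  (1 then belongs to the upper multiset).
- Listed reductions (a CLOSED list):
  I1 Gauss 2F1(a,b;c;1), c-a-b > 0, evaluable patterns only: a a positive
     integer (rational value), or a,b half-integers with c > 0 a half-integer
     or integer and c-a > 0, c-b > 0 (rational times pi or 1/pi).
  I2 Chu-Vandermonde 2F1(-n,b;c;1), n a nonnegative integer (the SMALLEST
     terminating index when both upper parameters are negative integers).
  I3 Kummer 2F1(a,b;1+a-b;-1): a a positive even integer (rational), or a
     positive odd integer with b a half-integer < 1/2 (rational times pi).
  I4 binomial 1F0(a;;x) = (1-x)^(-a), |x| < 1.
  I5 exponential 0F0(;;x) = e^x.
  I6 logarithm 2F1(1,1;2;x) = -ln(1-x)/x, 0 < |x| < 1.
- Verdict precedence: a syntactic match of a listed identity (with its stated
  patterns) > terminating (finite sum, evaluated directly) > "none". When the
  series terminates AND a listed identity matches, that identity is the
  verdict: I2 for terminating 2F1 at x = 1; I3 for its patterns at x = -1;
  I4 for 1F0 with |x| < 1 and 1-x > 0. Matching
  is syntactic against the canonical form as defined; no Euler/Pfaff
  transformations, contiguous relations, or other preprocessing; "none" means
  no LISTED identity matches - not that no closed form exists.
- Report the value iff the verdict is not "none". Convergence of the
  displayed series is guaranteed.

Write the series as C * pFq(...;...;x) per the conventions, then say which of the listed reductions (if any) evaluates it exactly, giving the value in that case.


The tell: x = -2 and cancel k + 1/2 from the displayed ratio first; then C = -12/5, x = -2.
Step ratio: r(k) = -2 * (k+\frac{1}{2}) / [(k-\frac{5}{6}) (k+1)] - rational in k. x = -2; t_0 = -\frac{12}{5}; negate the roots.

x = -2 here; the reduced form reads 1F1, upper {\frac{1}{2}}, lower {-\frac{5}{6}}, C = -\frac{12}{5}. Verdict: none. A 1F1 with upper {\frac{1}{2}} fits none of I1-I6 at x = -2; the sum runs forever.


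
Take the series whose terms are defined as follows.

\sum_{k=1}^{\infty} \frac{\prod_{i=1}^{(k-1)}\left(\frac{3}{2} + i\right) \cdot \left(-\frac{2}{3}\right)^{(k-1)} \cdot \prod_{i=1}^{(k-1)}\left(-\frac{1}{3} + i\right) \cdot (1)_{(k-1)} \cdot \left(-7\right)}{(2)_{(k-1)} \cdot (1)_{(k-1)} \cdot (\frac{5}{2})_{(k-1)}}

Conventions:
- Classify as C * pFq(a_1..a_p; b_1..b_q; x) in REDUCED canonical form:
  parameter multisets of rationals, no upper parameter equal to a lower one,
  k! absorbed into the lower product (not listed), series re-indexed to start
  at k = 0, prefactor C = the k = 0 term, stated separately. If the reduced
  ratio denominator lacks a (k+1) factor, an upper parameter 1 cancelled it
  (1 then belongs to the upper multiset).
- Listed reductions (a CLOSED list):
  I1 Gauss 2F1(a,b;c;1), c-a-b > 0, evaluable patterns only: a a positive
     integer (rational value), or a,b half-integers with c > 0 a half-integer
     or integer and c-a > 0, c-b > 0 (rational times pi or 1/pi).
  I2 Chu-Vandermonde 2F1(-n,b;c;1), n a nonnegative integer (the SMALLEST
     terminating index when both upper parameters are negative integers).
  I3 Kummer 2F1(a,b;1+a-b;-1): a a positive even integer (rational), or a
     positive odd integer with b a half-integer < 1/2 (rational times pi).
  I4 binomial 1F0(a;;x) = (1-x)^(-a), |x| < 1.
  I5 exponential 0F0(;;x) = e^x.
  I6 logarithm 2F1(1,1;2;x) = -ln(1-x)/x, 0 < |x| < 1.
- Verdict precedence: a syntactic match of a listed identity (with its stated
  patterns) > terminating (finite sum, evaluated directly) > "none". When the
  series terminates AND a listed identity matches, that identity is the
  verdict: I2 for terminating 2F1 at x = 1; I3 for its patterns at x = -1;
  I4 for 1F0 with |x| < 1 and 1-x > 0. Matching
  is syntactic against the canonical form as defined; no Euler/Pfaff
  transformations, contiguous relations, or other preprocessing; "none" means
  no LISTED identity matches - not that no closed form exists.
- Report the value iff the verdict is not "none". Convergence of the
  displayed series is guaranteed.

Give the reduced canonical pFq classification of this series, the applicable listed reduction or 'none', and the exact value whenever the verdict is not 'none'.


Classification (C = -7): 2F1 with upper {\frac{2}{3}, 1}, lower {2}, argument x = -\frac{2}{3}. Verdict: none - this 2F1 at x = -\frac{2}{3} matches no listed pattern, and upper {\frac{2}{3}, 1} holds no stopper.

The tell: t_0 = -7 here, and the parameter 5/2 appears in both the upper and lower lists and cancels.
Ratio: r(k) = -\frac{2}{3} * (k+\frac{2}{3}) (k+1) / [(k+2) (k+1)] - rational; roots negated = parameters, x = -\frac{2}{3}, C = -7.


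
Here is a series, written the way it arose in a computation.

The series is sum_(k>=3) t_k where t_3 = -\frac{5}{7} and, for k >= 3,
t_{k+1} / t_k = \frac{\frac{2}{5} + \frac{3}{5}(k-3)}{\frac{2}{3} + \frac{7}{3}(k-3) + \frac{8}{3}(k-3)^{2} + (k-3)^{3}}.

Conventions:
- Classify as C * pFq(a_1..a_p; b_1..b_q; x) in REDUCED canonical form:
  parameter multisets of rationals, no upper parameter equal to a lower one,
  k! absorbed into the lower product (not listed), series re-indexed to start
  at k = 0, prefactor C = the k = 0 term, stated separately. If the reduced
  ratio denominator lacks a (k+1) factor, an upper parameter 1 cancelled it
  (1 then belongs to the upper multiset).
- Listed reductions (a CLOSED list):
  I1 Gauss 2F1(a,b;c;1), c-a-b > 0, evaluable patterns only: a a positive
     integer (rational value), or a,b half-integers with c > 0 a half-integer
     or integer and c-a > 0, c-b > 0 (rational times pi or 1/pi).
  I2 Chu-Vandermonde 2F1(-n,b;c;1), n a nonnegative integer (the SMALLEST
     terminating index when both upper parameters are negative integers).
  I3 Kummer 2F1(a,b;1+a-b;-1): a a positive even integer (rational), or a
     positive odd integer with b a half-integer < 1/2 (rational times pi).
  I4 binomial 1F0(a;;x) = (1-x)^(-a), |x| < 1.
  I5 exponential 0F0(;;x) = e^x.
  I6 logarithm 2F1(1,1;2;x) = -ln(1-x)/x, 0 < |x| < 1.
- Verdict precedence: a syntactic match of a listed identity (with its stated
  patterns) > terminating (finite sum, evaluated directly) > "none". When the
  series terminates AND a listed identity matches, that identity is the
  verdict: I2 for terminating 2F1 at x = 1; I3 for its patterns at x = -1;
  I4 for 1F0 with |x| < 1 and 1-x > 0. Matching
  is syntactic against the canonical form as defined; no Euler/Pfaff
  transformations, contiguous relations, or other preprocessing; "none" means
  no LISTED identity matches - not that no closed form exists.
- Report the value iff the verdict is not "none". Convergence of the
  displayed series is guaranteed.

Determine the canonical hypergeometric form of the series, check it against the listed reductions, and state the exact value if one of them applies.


Reduced: x = \frac{3}{5}, 0F1, upper = {-}, lower = {1}, C = -\frac{5}{7}. Verdict: none - this 0F1 at x = \frac{3}{5} matches no listed pattern, and upper {-} holds no stopper.

Key observation: with t_0 = -\frac{5}{7}, cancel k + 2/3 from the displayed ratio first; then prefactor -5/7.
Term ratio: r(k) = \frac{3}{5} * 1 / [(k+1) (k+1)] - rational in k, leading ratio \frac{3}{5}; with t_0 = -\frac{5}{7}, classification follows.


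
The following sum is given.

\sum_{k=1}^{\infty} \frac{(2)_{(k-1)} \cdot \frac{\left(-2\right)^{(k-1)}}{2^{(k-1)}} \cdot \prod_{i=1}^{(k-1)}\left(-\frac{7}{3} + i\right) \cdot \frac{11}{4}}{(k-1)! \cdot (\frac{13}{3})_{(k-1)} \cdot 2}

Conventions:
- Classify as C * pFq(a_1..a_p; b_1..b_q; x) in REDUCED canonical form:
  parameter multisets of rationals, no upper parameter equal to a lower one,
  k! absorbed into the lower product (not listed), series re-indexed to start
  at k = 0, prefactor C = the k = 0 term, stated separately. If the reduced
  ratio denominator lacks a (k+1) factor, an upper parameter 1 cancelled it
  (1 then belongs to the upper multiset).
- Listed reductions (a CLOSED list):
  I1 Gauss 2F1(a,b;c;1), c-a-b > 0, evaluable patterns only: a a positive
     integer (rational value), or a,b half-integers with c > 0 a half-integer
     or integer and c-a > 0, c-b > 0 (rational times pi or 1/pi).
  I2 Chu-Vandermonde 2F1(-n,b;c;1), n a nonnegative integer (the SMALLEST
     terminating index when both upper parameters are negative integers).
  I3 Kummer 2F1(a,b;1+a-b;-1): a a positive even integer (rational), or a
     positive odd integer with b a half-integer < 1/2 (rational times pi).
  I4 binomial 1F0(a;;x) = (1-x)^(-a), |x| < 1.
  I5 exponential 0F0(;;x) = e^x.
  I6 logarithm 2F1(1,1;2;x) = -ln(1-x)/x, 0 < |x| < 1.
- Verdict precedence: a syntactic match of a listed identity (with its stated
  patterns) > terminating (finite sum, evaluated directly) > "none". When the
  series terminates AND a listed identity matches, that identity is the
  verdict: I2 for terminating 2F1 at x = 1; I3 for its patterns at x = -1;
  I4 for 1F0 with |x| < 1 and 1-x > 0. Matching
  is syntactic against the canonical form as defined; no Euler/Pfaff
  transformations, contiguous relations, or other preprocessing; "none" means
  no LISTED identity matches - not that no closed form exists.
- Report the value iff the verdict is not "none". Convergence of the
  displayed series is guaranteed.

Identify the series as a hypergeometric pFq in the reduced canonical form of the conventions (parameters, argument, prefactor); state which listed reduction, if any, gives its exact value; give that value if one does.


Prefactor \frac{11}{8}, argument -1: 2F1 with upper {-\frac{4}{3}, 2} over lower {\frac{13}{3}}. Verdict: this is Kummer (I3) (x = -1; c = \frac{13}{3} equals 1+a-b for upper {-\frac{4}{3}, 2}: listed pattern). Exact value: \frac{55}{24}.

Key step: x = -1 and the constant factors (C = 11/8, x = -1) combine into one prefactor.
Adjacent-term ratio: r(k) = -1 * (k-\frac{4}{3}) (k+2) / [(k+\frac{13}{3}) (k+1)] - rational in k. x = -1; t_0 = \frac{11}{8}; negate the roots.


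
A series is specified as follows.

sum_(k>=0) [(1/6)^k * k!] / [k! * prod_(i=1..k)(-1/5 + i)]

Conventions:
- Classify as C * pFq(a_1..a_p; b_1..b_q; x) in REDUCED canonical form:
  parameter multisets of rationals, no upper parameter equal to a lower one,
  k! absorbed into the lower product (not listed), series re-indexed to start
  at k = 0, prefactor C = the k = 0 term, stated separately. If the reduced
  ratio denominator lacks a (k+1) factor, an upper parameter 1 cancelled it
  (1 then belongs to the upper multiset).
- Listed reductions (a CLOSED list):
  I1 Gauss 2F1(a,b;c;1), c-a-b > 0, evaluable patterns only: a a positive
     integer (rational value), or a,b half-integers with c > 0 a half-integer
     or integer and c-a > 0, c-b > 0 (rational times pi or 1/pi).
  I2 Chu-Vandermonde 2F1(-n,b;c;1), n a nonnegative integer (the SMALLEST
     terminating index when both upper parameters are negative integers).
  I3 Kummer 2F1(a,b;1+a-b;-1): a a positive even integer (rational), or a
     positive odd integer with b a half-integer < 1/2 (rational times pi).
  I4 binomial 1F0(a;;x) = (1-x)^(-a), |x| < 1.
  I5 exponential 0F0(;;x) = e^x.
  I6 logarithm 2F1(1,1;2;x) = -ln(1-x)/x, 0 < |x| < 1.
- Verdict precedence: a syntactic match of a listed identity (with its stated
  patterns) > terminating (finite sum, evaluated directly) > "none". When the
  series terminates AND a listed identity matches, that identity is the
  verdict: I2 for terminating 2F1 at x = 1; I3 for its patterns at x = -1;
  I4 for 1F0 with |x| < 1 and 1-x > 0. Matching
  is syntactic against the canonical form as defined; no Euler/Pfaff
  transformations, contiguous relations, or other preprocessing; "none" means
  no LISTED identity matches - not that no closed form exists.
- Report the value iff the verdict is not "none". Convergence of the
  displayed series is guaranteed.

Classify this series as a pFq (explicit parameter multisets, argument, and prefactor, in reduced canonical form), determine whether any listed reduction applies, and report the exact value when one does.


With C = 1: the canonical form is 1F1(1; 4/5; 1/6). Verdict: none. No listed pattern accepts 1F1(1; 4/5; 1/6).

Key observation: t_0 = 1 here, and the lower running product (C = 1) is a rising factorial.
Ratio: r(k) = (1/6) * (k+1) / [(k+4/5) (k+1)] - rational; roots negated = parameters, x = (1/6), C = 1.


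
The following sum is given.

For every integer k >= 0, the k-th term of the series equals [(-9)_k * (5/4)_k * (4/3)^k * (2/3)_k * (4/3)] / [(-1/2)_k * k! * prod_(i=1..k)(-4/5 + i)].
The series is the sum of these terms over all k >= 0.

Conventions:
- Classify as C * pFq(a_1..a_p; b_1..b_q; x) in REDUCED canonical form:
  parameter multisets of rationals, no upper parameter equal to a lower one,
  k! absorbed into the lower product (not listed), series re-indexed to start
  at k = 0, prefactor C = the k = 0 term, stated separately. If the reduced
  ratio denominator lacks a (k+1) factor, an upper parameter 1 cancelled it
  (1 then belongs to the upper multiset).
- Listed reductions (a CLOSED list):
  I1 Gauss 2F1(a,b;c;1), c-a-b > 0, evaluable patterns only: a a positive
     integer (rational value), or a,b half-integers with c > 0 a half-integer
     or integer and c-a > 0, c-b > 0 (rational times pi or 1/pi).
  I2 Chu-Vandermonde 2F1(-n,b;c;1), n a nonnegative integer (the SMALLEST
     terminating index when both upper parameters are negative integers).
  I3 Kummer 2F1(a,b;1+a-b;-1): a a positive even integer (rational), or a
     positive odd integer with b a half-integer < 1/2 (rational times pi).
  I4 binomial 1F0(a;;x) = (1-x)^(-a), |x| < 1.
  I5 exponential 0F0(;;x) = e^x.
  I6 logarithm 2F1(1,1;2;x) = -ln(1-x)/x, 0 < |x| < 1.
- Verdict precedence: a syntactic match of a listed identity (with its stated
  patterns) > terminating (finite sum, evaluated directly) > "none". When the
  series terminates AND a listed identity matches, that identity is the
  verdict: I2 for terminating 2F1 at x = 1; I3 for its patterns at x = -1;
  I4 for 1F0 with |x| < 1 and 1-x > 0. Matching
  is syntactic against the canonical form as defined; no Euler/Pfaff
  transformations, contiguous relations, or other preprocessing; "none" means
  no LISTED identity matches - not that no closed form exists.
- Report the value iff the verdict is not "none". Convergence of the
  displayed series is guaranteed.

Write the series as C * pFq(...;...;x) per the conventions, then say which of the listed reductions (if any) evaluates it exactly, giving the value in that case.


This is 4/3 * 3F2(-9, 2/3, 5/4; -1/2, 1/5; 4/3) in reduced canonical form. Verdict: terminating at k = 9: the factor (-9)_k kills every later term; summing the 10 survivors is exact. Sum: 4312597209320828/1555527743758521.

Key step: with t_0 = 4/3, the lower running product (C = 4/3, x = 4/3) is a rising factorial.
Step ratio: r(k) = (4/3) * (k-9) (k+2/3) (k+5/4) / [(k-1/2) (k+1/5) (k+1)] - rational; roots negated = parameters, x = (4/3), C = 4/3.
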